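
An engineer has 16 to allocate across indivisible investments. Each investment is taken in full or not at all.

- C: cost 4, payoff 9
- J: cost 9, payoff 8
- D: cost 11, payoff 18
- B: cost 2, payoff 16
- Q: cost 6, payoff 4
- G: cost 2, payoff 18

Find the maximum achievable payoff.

C + B + Q + G: cost 4 + 2 + 6 + 2 = 14 ≤ 16, payoff 9 + 16 + 4 + 18 = 47.
C + B + G: cost 4 + 2 + 2 = 8 ≤ 16, payoff 9 + 16 + 18 = 43.
D + B + G: cost 11 + 2 + 2 = 15 ≤ 16, payoff 18 + 16 + 18 = 52.
Best is D, B, and G with total payoff 52.

52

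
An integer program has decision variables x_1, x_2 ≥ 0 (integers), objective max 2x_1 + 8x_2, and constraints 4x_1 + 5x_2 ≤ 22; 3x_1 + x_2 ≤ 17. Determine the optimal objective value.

The continuous relaxation peaks at (0, 4.4) with value 35.20; rounding to a feasible lattice point costs some objective.
(x_1,x_2)=(0,4) is feasible, giving 32.
(x_1,x_2)=(1,3) is feasible, giving 26.
(x_1,x_2)=(0,3) is feasible, giving 24.
No feasible integer point exceeds 32.

32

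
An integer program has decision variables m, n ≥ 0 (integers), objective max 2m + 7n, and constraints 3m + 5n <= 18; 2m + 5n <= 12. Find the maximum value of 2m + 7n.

The continuous relaxation peaks at (0, 2.4) with value 16.80; rounding to a feasible lattice point costs some objective.
(m,n)=(1,2): 3·1+5·2=13≤18, 2·1+5·2=12≤12, objective 16.
(m,n)=(0,2): 3·0+5·2=10≤18, 2·0+5·2=10≤12, objective 14.
(m,n)=(2,1): 3·2+5·1=11≤18, 2·2+5·1=9≤12, objective 11.
(m,n)=(1,1): 3·1+5·1=8≤18, 2·1+5·1=7≤12, objective 9.
Maximum is 16 at (m,n)=(1,2).

16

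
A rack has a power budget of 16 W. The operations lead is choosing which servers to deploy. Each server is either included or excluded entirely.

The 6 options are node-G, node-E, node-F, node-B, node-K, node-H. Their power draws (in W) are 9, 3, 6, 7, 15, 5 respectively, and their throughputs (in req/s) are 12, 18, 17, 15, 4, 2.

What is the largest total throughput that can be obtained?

50

node-E + node-F: power draw 3 + 6 = 9 ≤ 16, throughput 18 + 17 = 35.
node-E + node-F + node-B: power draw 3 + 6 + 7 = 16 ≤ 16, throughput 18 + 17 + 15 = 50.
node-E + node-F + node-H: power draw 3 + 6 + 5 = 14 ≤ 16, throughput 18 + 17 + 2 = 37.
Best is node-E, node-F, and node-B with total throughput 50.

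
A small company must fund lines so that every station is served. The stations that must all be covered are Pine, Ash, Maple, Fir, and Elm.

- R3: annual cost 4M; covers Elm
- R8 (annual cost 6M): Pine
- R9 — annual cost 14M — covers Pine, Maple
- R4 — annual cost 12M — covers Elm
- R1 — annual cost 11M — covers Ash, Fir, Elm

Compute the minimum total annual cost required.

25

The greedy cost-per-new-station heuristic would pick R1, R8, and R9 for 31, but a cheaper cover exists.
Choose R9 and R1: together they cover Pine, Ash, Maple, Fir, Elm — every station.
Total annual cost: 14 + 11 = 25.
No cover costs less than 25.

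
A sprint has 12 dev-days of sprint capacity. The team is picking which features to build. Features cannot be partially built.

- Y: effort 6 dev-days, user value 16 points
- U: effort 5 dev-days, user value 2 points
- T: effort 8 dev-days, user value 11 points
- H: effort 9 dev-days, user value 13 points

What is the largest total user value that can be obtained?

18

Treat it as a binary knapsack problem.
Y: effort 6 ≤ 12, user value 16.
H: effort 9 ≤ 12, user value 13.
Y + U: effort 6 + 5 = 11 ≤ 12, user value 16 + 2 = 18.
Best is Y and U with total user value 18.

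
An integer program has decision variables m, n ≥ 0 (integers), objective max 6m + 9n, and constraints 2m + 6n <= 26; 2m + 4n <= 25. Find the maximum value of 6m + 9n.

72

The continuous relaxation peaks at (12.5, 0) with value 75.00; rounding to a feasible lattice point costs some objective.
(m,n)=(12,0): 2·12+6·0=24≤26, 2·12+4·0=24≤25, objective 72.
(m,n)=(11,0): 2·11+6·0=22≤26, 2·11+4·0=22≤25, objective 66.
The best lattice point is (12,0), giving 72.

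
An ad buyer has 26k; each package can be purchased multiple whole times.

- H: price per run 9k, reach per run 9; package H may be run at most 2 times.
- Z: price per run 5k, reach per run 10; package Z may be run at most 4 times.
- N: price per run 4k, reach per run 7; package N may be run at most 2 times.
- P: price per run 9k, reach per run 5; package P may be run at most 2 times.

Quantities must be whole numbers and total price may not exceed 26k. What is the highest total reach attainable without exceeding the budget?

Z has the best ratio (10/5); taking only Z gives at most 4×10 = 40 (stopped by the supply cap of 4).
Mixing does better — 4×Z and 1×N: price 24 ≤ 26, reach 4·10 + 1·7 = 47.

47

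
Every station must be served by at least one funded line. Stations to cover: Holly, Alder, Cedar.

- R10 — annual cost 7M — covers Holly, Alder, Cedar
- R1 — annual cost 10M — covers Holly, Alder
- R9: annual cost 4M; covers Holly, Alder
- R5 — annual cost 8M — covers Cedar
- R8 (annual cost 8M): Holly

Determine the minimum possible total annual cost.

The greedy cost-per-new-station heuristic would pick R9 and R10 for 11, but a cheaper cover exists.
R10 alone covers Holly, Alder, Cedar — every station.
Total annual cost: 7.
No cover costs less than 7.

7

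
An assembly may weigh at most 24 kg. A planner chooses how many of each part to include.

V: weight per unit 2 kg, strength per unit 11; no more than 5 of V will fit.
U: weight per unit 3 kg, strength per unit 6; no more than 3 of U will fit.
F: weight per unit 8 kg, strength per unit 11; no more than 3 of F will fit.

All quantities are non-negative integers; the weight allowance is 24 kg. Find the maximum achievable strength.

This is a bounded integer knapsack.
V has the best ratio (11/2); taking only V gives at most 5×11 = 55 (stopped by the supply cap of 5).
Mixing does better — 5×V, 2×U, and 1×F: weight 24 ≤ 24, strength 5·11 + 2·6 + 1·11 = 78.

78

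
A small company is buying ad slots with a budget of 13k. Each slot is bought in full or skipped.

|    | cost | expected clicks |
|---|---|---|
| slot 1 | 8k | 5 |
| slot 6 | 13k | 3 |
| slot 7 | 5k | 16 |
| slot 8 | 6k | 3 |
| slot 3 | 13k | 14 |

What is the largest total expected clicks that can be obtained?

slot 1 + slot 7: cost 8 + 5 = 13 ≤ 13, expected clicks 5 + 16 = 21.
slot 7 + slot 8: cost 5 + 6 = 11 ≤ 13, expected clicks 16 + 3 = 19.
slot 7: cost 5 ≤ 13, expected clicks 16.
Best is slot 1 and slot 7 with total expected clicks 21.

21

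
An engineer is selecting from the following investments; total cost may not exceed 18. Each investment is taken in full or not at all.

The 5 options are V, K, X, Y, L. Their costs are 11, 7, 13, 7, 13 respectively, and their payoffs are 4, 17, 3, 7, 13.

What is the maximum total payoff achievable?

Allowing fractional choices, the relaxed optimum would be about 28.0, but investments are indivisible.
K: cost 7 ≤ 18, payoff 17.
V + K: cost 11 + 7 = 18 ≤ 18, payoff 4 + 17 = 21.
K + Y: cost 7 + 7 = 14 ≤ 18, payoff 17 + 7 = 24.
Best is K and Y with total payoff 24.

24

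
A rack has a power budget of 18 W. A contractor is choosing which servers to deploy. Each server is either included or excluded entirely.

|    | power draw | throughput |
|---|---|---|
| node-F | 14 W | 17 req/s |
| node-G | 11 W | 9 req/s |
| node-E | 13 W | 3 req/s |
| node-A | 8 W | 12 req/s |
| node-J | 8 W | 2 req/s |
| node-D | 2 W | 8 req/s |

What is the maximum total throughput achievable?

25

Allowing fractional choices, the relaxed optimum would be about 29.7, but servers are indivisible.
node-A + node-D: power draw 8 + 2 = 10 ≤ 18, throughput 12 + 8 = 20.
node-F + node-D: power draw 14 + 2 = 16 ≤ 18, throughput 17 + 8 = 25.
node-A + node-J + node-D: power draw 8 + 8 + 2 = 18 ≤ 18, throughput 12 + 2 + 8 = 22.
Best is node-F and node-D with total throughput 25.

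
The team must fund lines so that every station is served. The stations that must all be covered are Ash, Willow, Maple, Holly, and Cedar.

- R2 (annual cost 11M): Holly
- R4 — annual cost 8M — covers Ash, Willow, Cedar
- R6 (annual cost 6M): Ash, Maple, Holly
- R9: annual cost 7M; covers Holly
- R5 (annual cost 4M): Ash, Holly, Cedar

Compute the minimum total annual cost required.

Choose R4 and R6: together they cover Ash, Willow, Maple, Holly, Cedar — every station.
Total annual cost: 8 + 6 = 14.

14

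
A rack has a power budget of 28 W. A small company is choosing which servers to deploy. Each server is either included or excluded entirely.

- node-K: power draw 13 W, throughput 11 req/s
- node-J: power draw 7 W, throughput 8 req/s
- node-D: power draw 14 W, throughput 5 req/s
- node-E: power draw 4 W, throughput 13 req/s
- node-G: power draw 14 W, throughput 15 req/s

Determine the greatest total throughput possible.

36

Allowing fractional choices, the relaxed optimum would be about 38.5, but servers are indivisible.
node-J + node-E + node-G: power draw 7 + 4 + 14 = 25 ≤ 28, throughput 8 + 13 + 15 = 36.
node-K + node-J + node-E: power draw 13 + 7 + 4 = 24 ≤ 28, throughput 11 + 8 + 13 = 32.
Best is node-J, node-E, and node-G with total throughput 36.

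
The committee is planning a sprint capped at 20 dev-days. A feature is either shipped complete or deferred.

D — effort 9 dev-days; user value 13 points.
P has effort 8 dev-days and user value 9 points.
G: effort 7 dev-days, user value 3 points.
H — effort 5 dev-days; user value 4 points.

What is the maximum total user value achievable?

Treat it as a binary knapsack problem.
D + P: effort 9 + 8 = 17 ≤ 20, user value 13 + 9 = 22.
D + H: effort 9 + 5 = 14 ≤ 20, user value 13 + 4 = 17.
D + G: effort 9 + 7 = 16 ≤ 20, user value 13 + 3 = 16.
Best is D and P with total user value 22.

22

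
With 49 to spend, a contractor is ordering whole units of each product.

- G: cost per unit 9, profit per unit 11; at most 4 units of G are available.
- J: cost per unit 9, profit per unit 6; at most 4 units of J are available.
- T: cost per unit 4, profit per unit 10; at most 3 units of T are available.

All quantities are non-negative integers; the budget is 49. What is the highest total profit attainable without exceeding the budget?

This is a bounded integer knapsack.
T has the best ratio (10/4); taking only T gives at most 3×10 = 30 (stopped by the supply cap of 3).
Mixing does better — 4×G and 3×T: cost 48 ≤ 49, profit 4·11 + 3·10 = 74.

74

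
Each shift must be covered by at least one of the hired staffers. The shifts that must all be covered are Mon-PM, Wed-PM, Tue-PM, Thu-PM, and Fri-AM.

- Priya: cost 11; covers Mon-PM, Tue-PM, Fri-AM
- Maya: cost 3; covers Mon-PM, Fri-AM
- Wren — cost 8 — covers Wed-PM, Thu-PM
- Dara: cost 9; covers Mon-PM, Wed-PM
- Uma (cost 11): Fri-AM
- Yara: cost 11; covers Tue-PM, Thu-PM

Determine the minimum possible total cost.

19

The greedy cost-per-new-shift heuristic would pick Maya, Wren, and Priya for 22, but a cheaper cover exists.
Choose Priya and Wren: together they cover Mon-PM, Wed-PM, Tue-PM, Thu-PM, Fri-AM — every shift.
Total cost: 11 + 8 = 19.
No cover costs less than 19.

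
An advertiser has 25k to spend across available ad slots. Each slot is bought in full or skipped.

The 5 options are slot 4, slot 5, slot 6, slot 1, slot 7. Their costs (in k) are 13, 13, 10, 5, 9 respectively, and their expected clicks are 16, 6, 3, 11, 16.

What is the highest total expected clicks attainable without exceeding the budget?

32

slot 4 + slot 7: cost 13 + 9 = 22 ≤ 25, expected clicks 16 + 16 = 32.
slot 1 + slot 7: cost 5 + 9 = 14 ≤ 25, expected clicks 11 + 16 = 27.
slot 6 + slot 1 + slot 7: cost 10 + 5 + 9 = 24 ≤ 25, expected clicks 3 + 11 + 16 = 30.
Best is slot 4 and slot 7 with total expected clicks 32.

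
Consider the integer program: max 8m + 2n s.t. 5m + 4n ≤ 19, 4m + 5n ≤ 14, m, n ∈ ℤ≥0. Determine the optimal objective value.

The continuous relaxation peaks at (3.5, 0) with value 28.00; rounding to a feasible lattice point costs some objective.
(m,n)=(3,0): 5·3+4·0=15≤19, 4·3+5·0=12≤14, objective 24.
(m,n)=(2,1): 5·2+4·1=14≤19, 4·2+5·1=13≤14, objective 18.
(m,n)=(2,0): 5·2+4·0=10≤19, 4·2+5·0=8≤14, objective 16.
Maximum is 24 at (m,n)=(3,0).

24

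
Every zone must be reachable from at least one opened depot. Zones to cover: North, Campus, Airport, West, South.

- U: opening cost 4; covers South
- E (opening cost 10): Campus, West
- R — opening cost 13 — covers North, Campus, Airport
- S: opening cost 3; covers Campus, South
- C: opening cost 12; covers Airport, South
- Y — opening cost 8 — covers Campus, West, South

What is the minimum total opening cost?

21

The greedy cost-per-new-zone heuristic would pick S, R, and Y for 24, but a cheaper cover exists.
Choose R and Y: together they cover North, Campus, Airport, West, South — every zone.
Total opening cost: 13 + 8 = 21.
No cover costs less than 21.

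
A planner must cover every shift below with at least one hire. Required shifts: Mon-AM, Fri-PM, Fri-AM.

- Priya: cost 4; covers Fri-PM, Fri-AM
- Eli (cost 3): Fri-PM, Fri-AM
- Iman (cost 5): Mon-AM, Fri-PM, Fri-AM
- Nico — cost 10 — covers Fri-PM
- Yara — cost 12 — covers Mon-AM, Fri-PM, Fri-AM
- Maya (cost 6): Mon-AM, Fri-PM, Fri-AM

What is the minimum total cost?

This is a weighted set-cover instance.
Iman alone covers Mon-AM, Fri-PM, Fri-AM — every shift.
Total cost: 5.

5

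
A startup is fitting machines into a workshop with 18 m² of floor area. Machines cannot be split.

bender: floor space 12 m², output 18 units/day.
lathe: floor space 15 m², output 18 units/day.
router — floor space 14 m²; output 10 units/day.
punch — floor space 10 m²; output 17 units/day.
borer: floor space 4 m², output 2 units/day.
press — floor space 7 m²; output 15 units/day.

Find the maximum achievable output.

punch + borer: floor space 10 + 4 = 14 ≤ 18, output 17 + 2 = 19.
punch + press: floor space 10 + 7 = 17 ≤ 18, output 17 + 15 = 32.
bender + borer: floor space 12 + 4 = 16 ≤ 18, output 18 + 2 = 20.
Best is punch and press with total output 32.

32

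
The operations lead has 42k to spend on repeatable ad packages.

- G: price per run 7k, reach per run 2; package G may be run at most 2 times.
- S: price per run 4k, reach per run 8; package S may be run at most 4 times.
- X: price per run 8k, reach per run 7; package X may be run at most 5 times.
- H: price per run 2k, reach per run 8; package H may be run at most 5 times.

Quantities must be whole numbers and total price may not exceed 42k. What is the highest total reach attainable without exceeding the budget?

86

H has the best ratio (8/2); taking only H gives at most 5×8 = 40 (stopped by the supply cap of 5).
Mixing does better — 4×S, 2×X, and 5×H: price 42 ≤ 42, reach 4·8 + 2·7 + 5·8 = 86.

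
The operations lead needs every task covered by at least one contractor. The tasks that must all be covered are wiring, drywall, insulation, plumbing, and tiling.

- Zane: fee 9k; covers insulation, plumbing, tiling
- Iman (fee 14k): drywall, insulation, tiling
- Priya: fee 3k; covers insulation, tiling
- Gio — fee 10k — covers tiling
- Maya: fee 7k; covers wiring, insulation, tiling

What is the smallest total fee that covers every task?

The greedy cost-per-new-task heuristic would pick Priya, Maya, Zane, and Iman for 33, but a cheaper cover exists.
Choose Zane, Iman, and Maya: together they cover wiring, drywall, insulation, plumbing, tiling — every task.
Total fee: 9 + 14 + 7 = 30.
No cover costs less than 30.

30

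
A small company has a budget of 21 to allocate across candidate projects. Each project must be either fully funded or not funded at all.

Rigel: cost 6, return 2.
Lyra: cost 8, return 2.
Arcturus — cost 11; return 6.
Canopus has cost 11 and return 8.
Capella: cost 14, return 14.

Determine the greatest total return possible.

This is a 0-1 knapsack instance.
Allowing fractional choices, the relaxed optimum would be about 19.1, but projects are indivisible.
Rigel + Canopus: cost 6 + 11 = 17 ≤ 21, return 2 + 8 = 10.
Rigel + Capella: cost 6 + 14 = 20 ≤ 21, return 2 + 14 = 16.
Capella: cost 14 ≤ 21, return 14.
Best is Rigel and Capella with total return 16.

16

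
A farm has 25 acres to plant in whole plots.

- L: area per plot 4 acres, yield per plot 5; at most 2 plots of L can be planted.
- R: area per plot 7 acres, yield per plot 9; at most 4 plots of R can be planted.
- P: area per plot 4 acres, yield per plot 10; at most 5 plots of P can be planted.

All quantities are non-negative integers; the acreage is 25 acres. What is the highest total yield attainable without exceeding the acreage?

P has the best ratio (10/4); taking only P gives at most 5×10 = 50 (stopped by the supply cap of 5).
Mixing does better — 1×L and 5×P: area 24 ≤ 25, yield 1·5 + 5·10 = 55.

55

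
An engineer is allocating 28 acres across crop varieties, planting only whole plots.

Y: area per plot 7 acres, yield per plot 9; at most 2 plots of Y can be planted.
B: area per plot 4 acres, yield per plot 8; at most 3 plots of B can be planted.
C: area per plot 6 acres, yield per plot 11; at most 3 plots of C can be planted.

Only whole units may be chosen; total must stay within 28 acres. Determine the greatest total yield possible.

49

Take 2×B and 3×C: area 26 ≤ 28, yield 2·8 + 3·11 = 49.
No other integer combination yields more.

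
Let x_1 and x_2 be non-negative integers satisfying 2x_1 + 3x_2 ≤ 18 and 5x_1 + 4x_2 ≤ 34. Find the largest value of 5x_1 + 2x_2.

32

The continuous relaxation peaks at (6.8, 0) with value 34.00; rounding to a feasible lattice point costs some objective.
(x_1,x_2)=(6,1): 2·6+3·1=15≤18, 5·6+4·1=34≤34, objective 32.
(x_1,x_2)=(6,0): 2·6+3·0=12≤18, 5·6+4·0=30≤34, objective 30.
Maximum is 32 at (x_1,x_2)=(6,1).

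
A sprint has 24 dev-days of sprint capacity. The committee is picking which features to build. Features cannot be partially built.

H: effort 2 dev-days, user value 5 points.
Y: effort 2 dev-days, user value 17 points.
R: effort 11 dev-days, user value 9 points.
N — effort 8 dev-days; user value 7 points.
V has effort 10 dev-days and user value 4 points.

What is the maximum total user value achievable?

38

This is an integer program with binary decision variables.
Allowing fractional choices, the relaxed optimum would be about 38.4, but features are indivisible.
H + Y + R + N: effort 2 + 2 + 11 + 8 = 23 ≤ 24, user value 5 + 17 + 9 + 7 = 38.
Y + R + N: effort 2 + 11 + 8 = 21 ≤ 24, user value 17 + 9 + 7 = 33.
Best is H, Y, R, and N with total user value 38.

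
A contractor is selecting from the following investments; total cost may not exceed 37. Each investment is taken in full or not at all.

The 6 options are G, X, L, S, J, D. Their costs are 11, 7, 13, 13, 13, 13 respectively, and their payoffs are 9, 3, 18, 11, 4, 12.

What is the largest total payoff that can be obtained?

39

Take G, L, and D: cost 11 + 13 + 13 = 37 ≤ 37, payoff 9 + 18 + 12 = 39.
No other feasible combination does better.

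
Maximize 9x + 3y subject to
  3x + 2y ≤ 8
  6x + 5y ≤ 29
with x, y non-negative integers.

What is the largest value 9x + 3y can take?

The continuous relaxation peaks at (2.67, 0) with value 24.00; rounding to a feasible lattice point costs some objective.
(x,y)=(2,1): 3·2+2·1=8≤8, 6·2+5·1=17≤29, objective 21.
(x,y)=(2,0): 3·2+2·0=6≤8, 6·2+5·0=12≤29, objective 18.
Maximum is 21 at (x,y)=(2,1).

21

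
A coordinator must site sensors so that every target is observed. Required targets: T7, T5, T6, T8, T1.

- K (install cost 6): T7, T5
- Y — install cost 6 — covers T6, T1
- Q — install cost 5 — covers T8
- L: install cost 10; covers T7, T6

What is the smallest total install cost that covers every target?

Choose K, Y, and Q: together they cover T7, T5, T6, T8, T1 — every target.
Total install cost: 6 + 6 + 5 = 17.
No cover costs less than 17.

17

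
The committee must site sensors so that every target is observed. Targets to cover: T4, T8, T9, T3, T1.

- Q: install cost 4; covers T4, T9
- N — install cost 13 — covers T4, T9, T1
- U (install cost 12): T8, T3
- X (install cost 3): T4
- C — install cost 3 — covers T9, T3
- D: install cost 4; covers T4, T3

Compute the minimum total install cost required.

25

The greedy cost-per-new-target heuristic would pick C, X, U, and N for 31, but a cheaper cover exists.
Choose N and U: together they cover T4, T8, T9, T3, T1 — every target.
Total install cost: 13 + 12 = 25.
No cover costs less than 25.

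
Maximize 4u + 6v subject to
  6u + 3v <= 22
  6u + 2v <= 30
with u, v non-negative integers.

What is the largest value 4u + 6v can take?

Relaxing integrality, the LP optimum is 44.00 at (u,v) = (0, 7.33), which is not an integer point.
(u,v)=(0,7): 6·0+3·7=21≤22, 6·0+2·7=14≤30, objective 42.
(u,v)=(0,6): 6·0+3·6=18≤22, 6·0+2·6=12≤30, objective 36.
The best lattice point is (0,7), giving 42.

42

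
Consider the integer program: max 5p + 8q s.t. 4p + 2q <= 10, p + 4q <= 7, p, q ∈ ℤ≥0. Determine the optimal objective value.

The continuous relaxation peaks at (1.86, 1.29) with value 19.57; rounding to a feasible lattice point costs some objective.
(p,q)=(2,1): 4·2+2·1=10≤10, 1·2+4·1=6≤7, objective 18.
(p,q)=(1,1): 4·1+2·1=6≤10, 1·1+4·1=5≤7, objective 13.
(p,q)=(2,0): 4·2+2·0=8≤10, 1·2+4·0=2≤7, objective 10.
Maximum is 18 at (p,q)=(2,1).

18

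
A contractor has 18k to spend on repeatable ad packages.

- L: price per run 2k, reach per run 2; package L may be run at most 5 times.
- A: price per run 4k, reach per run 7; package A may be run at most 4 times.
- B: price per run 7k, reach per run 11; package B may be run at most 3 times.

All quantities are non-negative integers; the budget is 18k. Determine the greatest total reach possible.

30

1×L and 4×A: price 18 ≤ 18, reach 1·2 + 4·7 = 30.
1×A and 2×B: price 18 ≤ 18, reach 1·7 + 2·11 = 29.
Best is 30.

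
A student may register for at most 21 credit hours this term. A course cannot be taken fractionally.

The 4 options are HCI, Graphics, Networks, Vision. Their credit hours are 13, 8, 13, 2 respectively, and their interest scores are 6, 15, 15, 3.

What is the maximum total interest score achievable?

Graphics + Networks: credit hours 8 + 13 = 21 ≤ 21, interest score 15 + 15 = 30.
HCI + Graphics: credit hours 13 + 8 = 21 ≤ 21, interest score 6 + 15 = 21.
Best is Graphics and Networks with total interest score 30.

30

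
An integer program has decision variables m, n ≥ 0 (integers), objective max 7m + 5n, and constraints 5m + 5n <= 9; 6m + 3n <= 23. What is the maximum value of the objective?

7

The continuous relaxation peaks at (1.8, 0) with value 12.60; rounding to a feasible lattice point costs some objective.
(m,n)=(1,0): 5·1+5·0=5≤9, 6·1+3·0=6≤23, objective 7.
(m,n)=(0,1): 5·0+5·1=5≤9, 6·0+3·1=3≤23, objective 5.
Maximum is 7 at (m,n)=(1,0).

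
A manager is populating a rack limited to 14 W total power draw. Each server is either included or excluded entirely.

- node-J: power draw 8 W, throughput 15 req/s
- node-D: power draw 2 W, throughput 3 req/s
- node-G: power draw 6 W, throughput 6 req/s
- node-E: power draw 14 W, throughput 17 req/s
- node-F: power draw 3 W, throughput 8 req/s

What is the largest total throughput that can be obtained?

node-J + node-D + node-F: power draw 8 + 2 + 3 = 13 ≤ 14, throughput 15 + 3 + 8 = 26.
node-J + node-F: power draw 8 + 3 = 11 ≤ 14, throughput 15 + 8 = 23.
Best is node-J, node-D, and node-F with total throughput 26.

26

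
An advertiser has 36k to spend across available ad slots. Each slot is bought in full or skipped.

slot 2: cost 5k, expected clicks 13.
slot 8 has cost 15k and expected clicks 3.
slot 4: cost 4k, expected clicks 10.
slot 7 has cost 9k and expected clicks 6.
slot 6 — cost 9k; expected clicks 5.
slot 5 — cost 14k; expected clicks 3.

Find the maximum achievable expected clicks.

34

Take slot 2, slot 4, slot 7, and slot 6: cost 5 + 4 + 9 + 9 = 27 ≤ 36, expected clicks 13 + 10 + 6 + 5 = 34.
No other feasible combination does better.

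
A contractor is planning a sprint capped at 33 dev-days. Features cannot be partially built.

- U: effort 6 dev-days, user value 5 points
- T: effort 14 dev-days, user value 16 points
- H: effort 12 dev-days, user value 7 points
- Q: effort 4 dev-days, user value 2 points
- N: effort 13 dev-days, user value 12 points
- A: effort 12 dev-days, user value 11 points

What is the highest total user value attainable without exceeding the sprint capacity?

33

Take U, T, and N: effort 6 + 14 + 13 = 33 ≤ 33, user value 5 + 16 + 12 = 33.
No other feasible combination does better.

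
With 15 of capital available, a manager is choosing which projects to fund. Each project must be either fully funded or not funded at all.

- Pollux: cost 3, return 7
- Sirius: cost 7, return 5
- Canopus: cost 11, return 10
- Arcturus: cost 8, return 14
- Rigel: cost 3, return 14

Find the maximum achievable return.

Take Pollux, Arcturus, and Rigel: cost 3 + 8 + 3 = 14 ≤ 15, return 7 + 14 + 14 = 35.
No other feasible combination does better.

35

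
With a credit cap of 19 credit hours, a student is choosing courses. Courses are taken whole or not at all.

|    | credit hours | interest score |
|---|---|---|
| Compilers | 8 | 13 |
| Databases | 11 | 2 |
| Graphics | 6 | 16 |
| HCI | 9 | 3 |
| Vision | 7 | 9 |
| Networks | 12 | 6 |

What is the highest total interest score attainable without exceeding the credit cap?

Graphics + Vision: credit hours 6 + 7 = 13 ≤ 19, interest score 16 + 9 = 25.
Compilers + Vision: credit hours 8 + 7 = 15 ≤ 19, interest score 13 + 9 = 22.
Compilers + Graphics: credit hours 8 + 6 = 14 ≤ 19, interest score 13 + 16 = 29.
Best is Compilers and Graphics with total interest score 29.

29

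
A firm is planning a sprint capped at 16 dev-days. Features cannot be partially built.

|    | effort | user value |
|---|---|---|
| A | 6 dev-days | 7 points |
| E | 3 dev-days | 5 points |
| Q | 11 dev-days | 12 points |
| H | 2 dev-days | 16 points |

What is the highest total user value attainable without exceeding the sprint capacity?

Allowing fractional choices, the relaxed optimum would be about 33.5, but features are indivisible.
A + E + H: effort 6 + 3 + 2 = 11 ≤ 16, user value 7 + 5 + 16 = 28.
E + Q + H: effort 3 + 11 + 2 = 16 ≤ 16, user value 5 + 12 + 16 = 33.
Q + H: effort 11 + 2 = 13 ≤ 16, user value 12 + 16 = 28.
Best is E, Q, and H with total user value 33.

33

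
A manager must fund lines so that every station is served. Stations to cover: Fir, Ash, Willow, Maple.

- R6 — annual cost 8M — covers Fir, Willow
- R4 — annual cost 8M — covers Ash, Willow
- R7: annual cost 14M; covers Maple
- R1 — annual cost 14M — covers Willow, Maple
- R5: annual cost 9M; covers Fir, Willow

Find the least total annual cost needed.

30

Choose R6, R4, and R7: together they cover Fir, Ash, Willow, Maple — every station.
Total annual cost: 8 + 8 + 14 = 30.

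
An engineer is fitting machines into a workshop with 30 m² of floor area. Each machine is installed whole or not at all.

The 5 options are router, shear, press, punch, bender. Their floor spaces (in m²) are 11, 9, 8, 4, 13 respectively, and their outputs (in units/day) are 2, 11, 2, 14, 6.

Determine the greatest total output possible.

31

Take shear, punch, and bender: floor space 9 + 4 + 13 = 26 ≤ 30, output 11 + 14 + 6 = 31.
No other feasible combination does better.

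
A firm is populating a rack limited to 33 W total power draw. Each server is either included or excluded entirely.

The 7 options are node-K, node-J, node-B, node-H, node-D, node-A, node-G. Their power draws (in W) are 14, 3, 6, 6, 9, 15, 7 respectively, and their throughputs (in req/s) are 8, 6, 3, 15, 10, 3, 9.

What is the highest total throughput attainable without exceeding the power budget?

Allowing fractional choices, the relaxed optimum would be about 44.6, but servers are indivisible.
node-K + node-J + node-H + node-D: power draw 14 + 3 + 6 + 9 = 32 ≤ 33, throughput 8 + 6 + 15 + 10 = 39.
node-J + node-H + node-D + node-G: power draw 3 + 6 + 9 + 7 = 25 ≤ 33, throughput 6 + 15 + 10 + 9 = 40.
node-J + node-B + node-H + node-D + node-G: power draw 3 + 6 + 6 + 9 + 7 = 31 ≤ 33, throughput 6 + 3 + 15 + 10 + 9 = 43.
Best is node-J, node-B, node-H, node-D, and node-G with total throughput 43.

43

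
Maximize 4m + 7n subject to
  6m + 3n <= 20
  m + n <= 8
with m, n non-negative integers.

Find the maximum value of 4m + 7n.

42

(m,n)=(0,6) is feasible, giving 42.
(m,n)=(0,5) is feasible, giving 35.
Maximum is 42 at (m,n)=(0,6).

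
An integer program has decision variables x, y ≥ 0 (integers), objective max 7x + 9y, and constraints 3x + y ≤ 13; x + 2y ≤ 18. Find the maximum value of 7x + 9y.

(x,y)=(0,9): 3·0+1·9=9≤13, 1·0+2·9=18≤18, objective 81.
(x,y)=(1,8): 3·1+1·8=11≤13, 1·1+2·8=17≤18, objective 79.
(x,y)=(2,7): 3·2+1·7=13≤13, 1·2+2·7=16≤18, objective 77.
No feasible integer point exceeds 81.

81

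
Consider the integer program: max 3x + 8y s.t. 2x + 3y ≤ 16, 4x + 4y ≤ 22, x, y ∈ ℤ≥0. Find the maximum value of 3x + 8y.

40

The continuous relaxation peaks at (0, 5.33) with value 42.67; rounding to a feasible lattice point costs some objective.
(x,y)=(0,5) is feasible, giving 40.
(x,y)=(1,4) is feasible, giving 35.
(x,y)=(0,4) is feasible, giving 32.
No feasible integer point exceeds 40.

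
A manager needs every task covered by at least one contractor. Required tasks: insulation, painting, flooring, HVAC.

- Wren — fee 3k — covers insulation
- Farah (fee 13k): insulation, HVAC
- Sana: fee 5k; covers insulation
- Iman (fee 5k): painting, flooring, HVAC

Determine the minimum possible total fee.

This is an integer covering problem.
Choose Wren and Iman: together they cover insulation, painting, flooring, HVAC — every task.
Total fee: 3 + 5 = 8.
No cover costs less than 8.

8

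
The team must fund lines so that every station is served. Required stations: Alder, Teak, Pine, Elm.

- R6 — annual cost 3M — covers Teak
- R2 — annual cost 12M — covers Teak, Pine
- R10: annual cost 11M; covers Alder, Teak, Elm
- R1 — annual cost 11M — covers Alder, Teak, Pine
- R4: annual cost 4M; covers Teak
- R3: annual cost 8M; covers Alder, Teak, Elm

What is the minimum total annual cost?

19

This is an integer covering problem.
Choose R1 and R3: together they cover Alder, Teak, Pine, Elm — every station.
Total annual cost: 11 + 8 = 19.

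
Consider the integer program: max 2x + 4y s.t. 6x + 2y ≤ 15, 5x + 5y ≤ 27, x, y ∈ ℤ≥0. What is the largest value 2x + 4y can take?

20

(x,y)=(0,5): 6·0+2·5=10≤15, 5·0+5·5=25≤27, objective 20.
(x,y)=(1,4): 6·1+2·4=14≤15, 5·1+5·4=25≤27, objective 18.
(x,y)=(0,4): 6·0+2·4=8≤15, 5·0+5·4=20≤27, objective 16.
No feasible integer point exceeds 20.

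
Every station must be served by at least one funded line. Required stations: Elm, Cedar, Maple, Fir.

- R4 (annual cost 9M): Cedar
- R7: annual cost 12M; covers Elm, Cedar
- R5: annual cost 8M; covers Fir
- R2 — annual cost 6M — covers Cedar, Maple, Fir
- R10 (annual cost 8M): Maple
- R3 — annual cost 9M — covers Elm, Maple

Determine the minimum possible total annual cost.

This is an integer covering problem.
Choose R2 and R3: together they cover Elm, Cedar, Maple, Fir — every station.
Total annual cost: 6 + 9 = 15.
No cover costs less than 15.

15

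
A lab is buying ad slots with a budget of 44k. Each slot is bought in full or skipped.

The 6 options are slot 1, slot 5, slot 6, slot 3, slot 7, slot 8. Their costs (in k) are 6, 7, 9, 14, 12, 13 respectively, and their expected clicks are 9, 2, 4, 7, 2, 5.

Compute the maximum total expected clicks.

This is an integer program with binary decision variables.
slot 1 + slot 5 + slot 3 + slot 8: cost 6 + 7 + 14 + 13 = 40 ≤ 44, expected clicks 9 + 2 + 7 + 5 = 23.
slot 1 + slot 5 + slot 6 + slot 3: cost 6 + 7 + 9 + 14 = 36 ≤ 44, expected clicks 9 + 2 + 4 + 7 = 22.
slot 1 + slot 6 + slot 3 + slot 8: cost 6 + 9 + 14 + 13 = 42 ≤ 44, expected clicks 9 + 4 + 7 + 5 = 25.
Best is slot 1, slot 6, slot 3, and slot 8 with total expected clicks 25.

25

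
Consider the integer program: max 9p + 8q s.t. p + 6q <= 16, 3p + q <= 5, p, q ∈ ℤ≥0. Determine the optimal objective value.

25

(p,q)=(1,2): 1·1+6·2=13≤16, 3·1+1·2=5≤5, objective 25.
(p,q)=(1,1): 1·1+6·1=7≤16, 3·1+1·1=4≤5, objective 17.
(p,q)=(0,2): 1·0+6·2=12≤16, 3·0+1·2=2≤5, objective 16.
No feasible integer point exceeds 25.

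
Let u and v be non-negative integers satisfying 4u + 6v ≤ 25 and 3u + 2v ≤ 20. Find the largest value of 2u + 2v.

12

Relaxing integrality, the LP optimum is 12.50 at (u,v) = (6.25, 0), which is not an integer point.
(u,v)=(6,0): 4·6+6·0=24≤25, 3·6+2·0=18≤20, objective 12.
(u,v)=(5,0): 4·5+6·0=20≤25, 3·5+2·0=15≤20, objective 10.
No feasible integer point exceeds 12.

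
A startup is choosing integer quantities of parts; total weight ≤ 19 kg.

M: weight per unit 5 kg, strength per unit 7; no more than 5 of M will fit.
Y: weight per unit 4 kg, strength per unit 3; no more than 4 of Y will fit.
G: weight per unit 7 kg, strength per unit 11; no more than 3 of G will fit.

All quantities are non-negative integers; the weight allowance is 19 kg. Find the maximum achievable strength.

1×M and 2×G: weight 19 ≤ 19, strength 1·7 + 2·11 = 29.
1×Y and 2×G: weight 18 ≤ 19, strength 1·3 + 2·11 = 25.
Best is 29.

29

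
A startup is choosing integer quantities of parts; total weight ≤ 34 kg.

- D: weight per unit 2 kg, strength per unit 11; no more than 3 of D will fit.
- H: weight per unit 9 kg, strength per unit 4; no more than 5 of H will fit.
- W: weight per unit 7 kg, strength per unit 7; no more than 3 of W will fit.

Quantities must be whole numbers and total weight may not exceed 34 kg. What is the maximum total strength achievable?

This is a bounded integer knapsack.
D has the best ratio (11/2); taking only D gives at most 3×11 = 33 (stopped by the supply cap of 3).
Mixing does better — 3×D and 3×W: weight 27 ≤ 34, strength 3·11 + 3·7 = 54.

54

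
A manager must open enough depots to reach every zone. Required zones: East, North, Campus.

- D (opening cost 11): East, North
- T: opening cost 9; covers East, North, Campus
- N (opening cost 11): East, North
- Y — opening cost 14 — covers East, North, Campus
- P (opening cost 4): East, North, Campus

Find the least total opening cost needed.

4

This is a weighted set-cover instance.
P alone covers East, North, Campus — every zone.
Total opening cost: 4.
No cover costs less than 4.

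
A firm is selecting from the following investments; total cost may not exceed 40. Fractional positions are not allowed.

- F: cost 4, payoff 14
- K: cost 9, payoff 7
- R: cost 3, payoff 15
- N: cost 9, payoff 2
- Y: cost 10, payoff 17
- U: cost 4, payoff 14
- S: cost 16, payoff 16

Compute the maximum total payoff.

Take F, R, Y, U, and S: cost 4 + 3 + 10 + 4 + 16 = 37 ≤ 40, payoff 14 + 15 + 17 + 14 + 16 = 76.
No other feasible combination does better.

76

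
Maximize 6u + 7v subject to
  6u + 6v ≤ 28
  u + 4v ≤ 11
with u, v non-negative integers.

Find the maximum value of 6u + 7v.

26

(u,v)=(2,2): 6·2+6·2=24≤28, 1·2+4·2=10≤11, objective 26.
(u,v)=(3,1): 6·3+6·1=24≤28, 1·3+4·1=7≤11, objective 25.
Maximum is 26 at (u,v)=(2,2).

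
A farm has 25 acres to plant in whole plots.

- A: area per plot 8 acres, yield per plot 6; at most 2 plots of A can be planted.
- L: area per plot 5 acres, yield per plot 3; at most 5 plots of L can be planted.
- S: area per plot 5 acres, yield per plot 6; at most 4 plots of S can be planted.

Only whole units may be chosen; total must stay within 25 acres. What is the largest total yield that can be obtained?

This is a bounded integer knapsack.
4×S: area 20 ≤ 25, yield 4·6 = 24.
1×L and 4×S: area 25 ≤ 25, yield 1·3 + 4·6 = 27.
Best is 27.

27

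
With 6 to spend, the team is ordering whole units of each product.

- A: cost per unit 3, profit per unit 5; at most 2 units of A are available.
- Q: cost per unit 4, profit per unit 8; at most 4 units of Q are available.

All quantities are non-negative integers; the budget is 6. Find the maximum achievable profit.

2×A: cost 6 ≤ 6, profit 2·5 = 10.
1×Q: cost 4 ≤ 6, profit 1·8 = 8.
Best is 10.

10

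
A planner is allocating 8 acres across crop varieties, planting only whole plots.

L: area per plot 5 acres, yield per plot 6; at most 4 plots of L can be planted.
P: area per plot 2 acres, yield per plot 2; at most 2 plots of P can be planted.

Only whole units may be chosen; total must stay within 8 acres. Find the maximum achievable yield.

L has the best ratio (6/5); taking only L gives at most 1×6 = 6 (stopped by the area limit).
Mixing does better — 1×L and 1×P: area 7 ≤ 8, yield 1·6 + 1·2 = 8.

8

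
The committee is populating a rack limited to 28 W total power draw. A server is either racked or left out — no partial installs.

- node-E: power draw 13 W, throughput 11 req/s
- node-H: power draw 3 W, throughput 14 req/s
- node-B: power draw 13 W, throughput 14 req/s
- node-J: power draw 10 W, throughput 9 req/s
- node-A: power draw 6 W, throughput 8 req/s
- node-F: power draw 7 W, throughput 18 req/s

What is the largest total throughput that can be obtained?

Allowing fractional choices, the relaxed optimum would be about 52.9, but servers are indivisible.
node-H + node-B + node-F: power draw 3 + 13 + 7 = 23 ≤ 28, throughput 14 + 14 + 18 = 46.
node-E + node-H + node-F: power draw 13 + 3 + 7 = 23 ≤ 28, throughput 11 + 14 + 18 = 43.
node-H + node-J + node-A + node-F: power draw 3 + 10 + 6 + 7 = 26 ≤ 28, throughput 14 + 9 + 8 + 18 = 49.
Best is node-H, node-J, node-A, and node-F with total throughput 49.

49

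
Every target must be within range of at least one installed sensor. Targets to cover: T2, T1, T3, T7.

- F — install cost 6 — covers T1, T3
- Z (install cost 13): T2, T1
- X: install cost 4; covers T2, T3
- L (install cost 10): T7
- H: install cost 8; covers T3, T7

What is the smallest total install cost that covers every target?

18

Choose F, X, and H: together they cover T2, T1, T3, T7 — every target.
Total install cost: 6 + 4 + 8 = 18.
No cover costs less than 18.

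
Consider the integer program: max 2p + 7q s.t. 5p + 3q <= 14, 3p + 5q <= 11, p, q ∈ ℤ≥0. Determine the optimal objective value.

14

(p,q)=(0,2) is feasible, giving 14.
(p,q)=(1,1) is feasible, giving 9.
(p,q)=(0,1) is feasible, giving 7.
The best lattice point is (0,2), giving 14.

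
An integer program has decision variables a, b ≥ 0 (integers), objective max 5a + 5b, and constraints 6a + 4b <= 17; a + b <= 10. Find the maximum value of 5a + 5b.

20

(a,b)=(0,4) is feasible, giving 20.
(a,b)=(0,3) is feasible, giving 15.
The best lattice point is (0,4), giving 20.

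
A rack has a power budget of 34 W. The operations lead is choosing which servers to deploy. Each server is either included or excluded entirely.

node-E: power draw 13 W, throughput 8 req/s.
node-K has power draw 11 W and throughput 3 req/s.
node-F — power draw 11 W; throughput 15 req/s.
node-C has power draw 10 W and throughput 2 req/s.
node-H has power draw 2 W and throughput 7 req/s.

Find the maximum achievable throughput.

Take node-E, node-F, and node-H: power draw 13 + 11 + 2 = 26 ≤ 34, throughput 8 + 15 + 7 = 30.
No other feasible combination does better.

30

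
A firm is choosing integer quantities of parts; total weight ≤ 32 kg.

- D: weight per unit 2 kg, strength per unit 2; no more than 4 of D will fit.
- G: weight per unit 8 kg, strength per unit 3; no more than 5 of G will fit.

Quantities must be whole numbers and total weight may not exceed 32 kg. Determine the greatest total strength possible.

17

3×D and 3×G: weight 30 ≤ 32, strength 3·2 + 3·3 = 15.
4×D and 3×G: weight 32 ≤ 32, strength 4·2 + 3·3 = 17.
Best is 17.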